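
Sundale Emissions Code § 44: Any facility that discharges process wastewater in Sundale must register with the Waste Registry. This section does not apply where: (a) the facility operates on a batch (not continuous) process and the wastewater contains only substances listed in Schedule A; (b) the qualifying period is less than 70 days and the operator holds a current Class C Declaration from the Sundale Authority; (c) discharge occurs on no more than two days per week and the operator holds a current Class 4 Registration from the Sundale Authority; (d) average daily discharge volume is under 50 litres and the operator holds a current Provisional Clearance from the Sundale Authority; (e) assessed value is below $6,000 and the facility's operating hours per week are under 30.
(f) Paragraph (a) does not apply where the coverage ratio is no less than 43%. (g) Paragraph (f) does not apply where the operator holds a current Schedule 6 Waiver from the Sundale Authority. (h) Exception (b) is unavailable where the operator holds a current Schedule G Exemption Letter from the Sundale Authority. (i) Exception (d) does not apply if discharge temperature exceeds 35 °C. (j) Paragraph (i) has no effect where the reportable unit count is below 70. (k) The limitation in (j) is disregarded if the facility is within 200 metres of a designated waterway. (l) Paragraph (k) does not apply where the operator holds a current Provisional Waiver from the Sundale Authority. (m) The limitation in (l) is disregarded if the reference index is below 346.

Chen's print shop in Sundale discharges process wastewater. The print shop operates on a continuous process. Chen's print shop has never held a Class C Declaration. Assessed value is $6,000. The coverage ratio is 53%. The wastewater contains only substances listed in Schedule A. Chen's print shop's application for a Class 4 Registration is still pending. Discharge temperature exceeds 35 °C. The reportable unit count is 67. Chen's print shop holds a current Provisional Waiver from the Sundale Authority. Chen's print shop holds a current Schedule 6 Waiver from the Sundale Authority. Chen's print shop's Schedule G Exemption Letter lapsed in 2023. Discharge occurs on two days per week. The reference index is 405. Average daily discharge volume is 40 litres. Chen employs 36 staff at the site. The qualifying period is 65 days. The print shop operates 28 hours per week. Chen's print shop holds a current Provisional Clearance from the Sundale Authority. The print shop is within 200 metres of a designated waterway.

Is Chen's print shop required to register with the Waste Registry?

Exception (a) fails — the facility operates on a continuous process.
Exception (b) requires that the operator holds a current Class C Declaration from the Sundale Authority; but there is no Class C Declaration in force, so (b) is unavailable.
Exception (c) requires that the operator holds a current Class 4 Registration from the Sundale Authority; but there is no Class 4 Registration in force, so (c) is unavailable.
All of (d)'s requirements are met (average daily discharge volume is 40 litres, under the 50 litres limit; a current Provisional Clearance is held). As to paragraphs (i)–(m): (i) would limit (d) — discharge temperature exceeds 35 °C — but (j) sets (i) aside: (j) is engaged — the reportable unit count is 67, below the 70 limit. (k) would limit (j) — the print shop is within 200 m of a designated waterway — but (l) sets (k) aside: (l) is triggered — a current Provisional Waiver is held. (m) is not engaged (the reference index is 405, not below 346), so (l) stands. Exception (d) stands.
Exception (e) does not apply: assessed value is $6,000, not below $6,000.

No — exception (d) applies; Chen's print shop is not required to register with the Waste Registry.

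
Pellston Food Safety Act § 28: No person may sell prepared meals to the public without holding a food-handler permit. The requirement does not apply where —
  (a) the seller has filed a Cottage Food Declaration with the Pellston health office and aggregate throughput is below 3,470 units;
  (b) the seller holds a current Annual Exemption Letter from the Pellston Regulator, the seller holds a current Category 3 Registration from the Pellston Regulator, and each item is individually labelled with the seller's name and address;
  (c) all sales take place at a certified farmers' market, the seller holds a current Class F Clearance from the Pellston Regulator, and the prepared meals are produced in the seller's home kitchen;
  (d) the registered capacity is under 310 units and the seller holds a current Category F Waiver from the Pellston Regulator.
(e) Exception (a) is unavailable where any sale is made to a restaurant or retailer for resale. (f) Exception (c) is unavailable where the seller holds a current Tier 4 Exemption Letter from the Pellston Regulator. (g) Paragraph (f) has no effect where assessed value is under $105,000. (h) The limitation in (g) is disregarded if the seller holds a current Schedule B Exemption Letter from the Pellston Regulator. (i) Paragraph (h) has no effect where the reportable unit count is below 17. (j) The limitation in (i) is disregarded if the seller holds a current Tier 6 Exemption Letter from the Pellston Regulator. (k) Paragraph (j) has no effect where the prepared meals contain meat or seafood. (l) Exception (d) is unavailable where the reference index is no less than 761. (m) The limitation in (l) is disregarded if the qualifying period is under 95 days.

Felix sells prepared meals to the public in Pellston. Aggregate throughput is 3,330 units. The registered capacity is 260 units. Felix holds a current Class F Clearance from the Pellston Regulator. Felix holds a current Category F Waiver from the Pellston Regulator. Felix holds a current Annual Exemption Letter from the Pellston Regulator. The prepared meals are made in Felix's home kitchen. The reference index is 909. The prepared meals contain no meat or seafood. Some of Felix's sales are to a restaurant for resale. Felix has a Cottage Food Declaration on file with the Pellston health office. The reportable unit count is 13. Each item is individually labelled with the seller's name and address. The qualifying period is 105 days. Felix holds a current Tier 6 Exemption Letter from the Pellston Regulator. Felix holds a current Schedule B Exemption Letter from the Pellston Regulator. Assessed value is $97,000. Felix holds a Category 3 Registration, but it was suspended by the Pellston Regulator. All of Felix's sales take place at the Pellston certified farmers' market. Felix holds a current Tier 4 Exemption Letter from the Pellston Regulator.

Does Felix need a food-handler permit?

All of (a)'s requirements are met (a Cottage Food Declaration is on file; aggregate throughput is 3,330 units, below the 3,470 units limit). Turning to paragraph (e): (e) applies — some sales are to a restaurant for resale. (a) is therefore removed.
Exception (b) fails — no current Category 3 Registration is held.
All of (c)'s requirements are met (all sales are at a certified farmers' market; a current Class F Clearance is held; the prepared meals are home-kitchen produced). However, paragraphs (f)–(k) must be considered: (f) operates — a current Tier 4 Exemption Letter is held. (g) would limit (f) — assessed value is $97,000, under the $105,000 limit — but (h) sets (g) aside: (h) operates against (g): a current Schedule B Exemption Letter is held. (i) applies (the reportable unit count is 13, below the 17 limit), but is displaced by (j): (j) operates against (i): a current Tier 6 Exemption Letter is held. (k), which would lift (j), is not triggered — the prepared meals contain no meat or seafood. So (c) is unavailable.
All of (d)'s requirements are met (the registered capacity is 260 units, under the 310 units limit; a current Category F Waiver is held). Turning to paragraphs (l)–(m): (l) operates against (d): the reference index is 909, meeting the 761 threshold. (m), which would lift (l), is inapplicable — the qualifying period is 105 days, not under 95 days. (d) is therefore removed.
Every exception is unavailable, so the rule governs.

Yes — Felix must hold a food-handler permit.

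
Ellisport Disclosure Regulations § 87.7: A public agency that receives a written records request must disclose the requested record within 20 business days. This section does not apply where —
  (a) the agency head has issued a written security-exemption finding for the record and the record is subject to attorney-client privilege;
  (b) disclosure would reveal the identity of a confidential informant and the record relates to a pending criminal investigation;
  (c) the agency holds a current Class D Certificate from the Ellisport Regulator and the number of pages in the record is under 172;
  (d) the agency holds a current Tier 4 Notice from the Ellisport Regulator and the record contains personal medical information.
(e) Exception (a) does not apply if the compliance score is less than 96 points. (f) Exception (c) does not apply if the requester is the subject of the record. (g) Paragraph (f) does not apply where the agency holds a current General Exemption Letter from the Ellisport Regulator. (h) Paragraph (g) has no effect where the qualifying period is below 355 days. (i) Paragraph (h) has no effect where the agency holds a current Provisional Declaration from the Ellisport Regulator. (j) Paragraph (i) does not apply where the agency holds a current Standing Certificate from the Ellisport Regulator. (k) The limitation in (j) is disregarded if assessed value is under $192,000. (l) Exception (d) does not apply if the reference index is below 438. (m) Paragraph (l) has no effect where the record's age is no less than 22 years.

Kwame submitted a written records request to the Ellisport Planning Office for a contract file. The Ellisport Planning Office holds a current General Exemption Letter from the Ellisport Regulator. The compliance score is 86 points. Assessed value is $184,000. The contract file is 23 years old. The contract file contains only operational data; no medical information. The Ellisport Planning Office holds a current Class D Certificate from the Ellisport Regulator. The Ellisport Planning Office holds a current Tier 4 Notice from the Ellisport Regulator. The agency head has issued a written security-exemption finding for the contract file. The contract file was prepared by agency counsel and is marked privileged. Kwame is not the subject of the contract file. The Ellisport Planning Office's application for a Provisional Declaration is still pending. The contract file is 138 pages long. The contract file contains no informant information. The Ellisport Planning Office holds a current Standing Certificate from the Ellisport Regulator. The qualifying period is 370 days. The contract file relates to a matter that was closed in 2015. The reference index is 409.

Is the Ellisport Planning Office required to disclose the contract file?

No — exception (c) applies; the Ellisport Planning Office is not required to disclose the contract file.

Exception (a) is satisfied on its face — a written security-exemption finding has been issued; the contract file is privileged. But: (e) operates against (a): the compliance score is 86 points, less than the 96 points limit. Exception (a) does not apply.
Exception (b) fails — the contract file contains no informant information.
Exception (c) is satisfied on its face — a current Class D Certificate is held; the number of pages in the record is 138, under the 172 limit. As to paragraphs (f)–(k): (f) is not triggered — Kwame is not the subject of the contract file. (c) remains available.
Exception (d) requires that the record contains personal medical information; but the contract file contains only operational data, so (d) is unavailable.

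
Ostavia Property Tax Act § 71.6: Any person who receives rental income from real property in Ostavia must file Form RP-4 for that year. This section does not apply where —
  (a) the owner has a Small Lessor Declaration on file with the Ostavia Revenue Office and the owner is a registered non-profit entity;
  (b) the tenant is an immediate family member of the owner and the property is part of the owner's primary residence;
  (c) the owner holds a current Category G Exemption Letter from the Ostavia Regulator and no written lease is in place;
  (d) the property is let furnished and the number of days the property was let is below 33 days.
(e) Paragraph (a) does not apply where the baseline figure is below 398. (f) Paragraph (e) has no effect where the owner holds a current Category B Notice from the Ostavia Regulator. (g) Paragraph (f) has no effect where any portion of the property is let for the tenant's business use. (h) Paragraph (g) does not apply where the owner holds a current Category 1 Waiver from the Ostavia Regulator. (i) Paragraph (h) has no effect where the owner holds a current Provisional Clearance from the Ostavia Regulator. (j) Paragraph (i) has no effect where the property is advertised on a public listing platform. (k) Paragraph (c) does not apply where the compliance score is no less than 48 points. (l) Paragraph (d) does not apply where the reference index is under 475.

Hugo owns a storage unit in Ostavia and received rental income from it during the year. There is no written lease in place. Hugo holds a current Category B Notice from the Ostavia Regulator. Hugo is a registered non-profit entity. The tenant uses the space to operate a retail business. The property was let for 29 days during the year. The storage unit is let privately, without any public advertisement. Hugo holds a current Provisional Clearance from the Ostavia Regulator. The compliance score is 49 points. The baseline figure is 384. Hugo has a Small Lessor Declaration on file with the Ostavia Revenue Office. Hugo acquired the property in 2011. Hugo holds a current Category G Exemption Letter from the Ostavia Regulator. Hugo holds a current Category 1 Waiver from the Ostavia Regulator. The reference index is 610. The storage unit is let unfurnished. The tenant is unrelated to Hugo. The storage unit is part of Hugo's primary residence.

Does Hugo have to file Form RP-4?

Yes — Hugo must file Form RP-4.

All of (a)'s requirements are met (a Small Lessor Declaration is on file; Hugo is a registered non-profit). But applying paragraphs (e)–(j): (e) is engaged — the baseline figure is 384, below the 398 limit. (f) is engaged (a current Category B Notice is held), but is set aside by (g): (g) is engaged — the space is let for business use. (h) operates (a current Category 1 Waiver is held), but is set aside by (i): (i) operates against (h): a current Provisional Clearance is held. (j) is inapplicable (the property is let privately without advertisement), so (i) stands. (a) is therefore removed.
Exception (b) requires that the tenant is an immediate family member of the owner; but the tenant is unrelated to the owner, so (b) is unavailable.
Exception (c) is satisfied on its face — a current Category G Exemption Letter is held; there is no written lease. But applying paragraph (k): (k) operates — the compliance score is 49 points, meeting the 48 points threshold. Exception (c) does not apply.
Exception (d) fails — the property is let unfurnished.
No exception displaces § 71.6.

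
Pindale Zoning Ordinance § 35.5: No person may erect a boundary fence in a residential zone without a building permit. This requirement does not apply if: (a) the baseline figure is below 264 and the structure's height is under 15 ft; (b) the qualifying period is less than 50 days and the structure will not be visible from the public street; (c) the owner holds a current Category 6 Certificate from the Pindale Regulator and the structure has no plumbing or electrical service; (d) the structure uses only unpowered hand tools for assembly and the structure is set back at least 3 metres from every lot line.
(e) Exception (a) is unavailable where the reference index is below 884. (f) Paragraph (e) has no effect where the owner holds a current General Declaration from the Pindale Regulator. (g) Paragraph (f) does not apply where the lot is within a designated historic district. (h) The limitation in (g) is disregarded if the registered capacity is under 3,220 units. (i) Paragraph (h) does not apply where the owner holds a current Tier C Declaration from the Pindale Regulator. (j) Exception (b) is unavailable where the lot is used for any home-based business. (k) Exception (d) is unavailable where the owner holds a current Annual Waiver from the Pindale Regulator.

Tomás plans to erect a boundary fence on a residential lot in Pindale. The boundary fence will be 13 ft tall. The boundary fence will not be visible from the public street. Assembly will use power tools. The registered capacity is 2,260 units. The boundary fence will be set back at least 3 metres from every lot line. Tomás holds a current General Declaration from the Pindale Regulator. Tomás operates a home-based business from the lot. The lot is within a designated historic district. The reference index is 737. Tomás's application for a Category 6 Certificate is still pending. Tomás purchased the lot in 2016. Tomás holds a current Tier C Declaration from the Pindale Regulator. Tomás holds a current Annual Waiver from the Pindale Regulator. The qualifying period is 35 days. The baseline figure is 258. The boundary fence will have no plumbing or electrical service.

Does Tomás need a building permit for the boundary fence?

Yes — Tomás must obtain a building permit.

Exception (a) is satisfied on its face — the baseline figure is 258, below the 264 limit; the structure's height is 13 ft, under the 15 ft limit. But applying paragraphs (e)–(i): (e) operates against (a): the reference index is 737, below the 884 limit. (f) is triggered (a current General Declaration is held), but is set aside by (g): (g) operates against (f): the lot is in a historic district. (h) would limit (g) — the registered capacity is 2,260 units, under the 3,220 units limit — but (i) sets (h) aside: (i) operates against (h): a current Tier C Declaration is held. (a) is therefore removed.
Exception (b): the qualifying period is 35 days, less than the 50 days limit; the structure will not be visible from the street — every condition holds. However, paragraph (j) must be considered: (j) operates against (b): a home-based business operates on the lot. Exception (b) does not apply.
Exception (c) fails — the Category 6 Certificate is not current.
Exception (d) requires that the structure uses only unpowered hand tools for assembly; but assembly uses power tools, so (d) is unavailable.
No exception displaces § 35.5.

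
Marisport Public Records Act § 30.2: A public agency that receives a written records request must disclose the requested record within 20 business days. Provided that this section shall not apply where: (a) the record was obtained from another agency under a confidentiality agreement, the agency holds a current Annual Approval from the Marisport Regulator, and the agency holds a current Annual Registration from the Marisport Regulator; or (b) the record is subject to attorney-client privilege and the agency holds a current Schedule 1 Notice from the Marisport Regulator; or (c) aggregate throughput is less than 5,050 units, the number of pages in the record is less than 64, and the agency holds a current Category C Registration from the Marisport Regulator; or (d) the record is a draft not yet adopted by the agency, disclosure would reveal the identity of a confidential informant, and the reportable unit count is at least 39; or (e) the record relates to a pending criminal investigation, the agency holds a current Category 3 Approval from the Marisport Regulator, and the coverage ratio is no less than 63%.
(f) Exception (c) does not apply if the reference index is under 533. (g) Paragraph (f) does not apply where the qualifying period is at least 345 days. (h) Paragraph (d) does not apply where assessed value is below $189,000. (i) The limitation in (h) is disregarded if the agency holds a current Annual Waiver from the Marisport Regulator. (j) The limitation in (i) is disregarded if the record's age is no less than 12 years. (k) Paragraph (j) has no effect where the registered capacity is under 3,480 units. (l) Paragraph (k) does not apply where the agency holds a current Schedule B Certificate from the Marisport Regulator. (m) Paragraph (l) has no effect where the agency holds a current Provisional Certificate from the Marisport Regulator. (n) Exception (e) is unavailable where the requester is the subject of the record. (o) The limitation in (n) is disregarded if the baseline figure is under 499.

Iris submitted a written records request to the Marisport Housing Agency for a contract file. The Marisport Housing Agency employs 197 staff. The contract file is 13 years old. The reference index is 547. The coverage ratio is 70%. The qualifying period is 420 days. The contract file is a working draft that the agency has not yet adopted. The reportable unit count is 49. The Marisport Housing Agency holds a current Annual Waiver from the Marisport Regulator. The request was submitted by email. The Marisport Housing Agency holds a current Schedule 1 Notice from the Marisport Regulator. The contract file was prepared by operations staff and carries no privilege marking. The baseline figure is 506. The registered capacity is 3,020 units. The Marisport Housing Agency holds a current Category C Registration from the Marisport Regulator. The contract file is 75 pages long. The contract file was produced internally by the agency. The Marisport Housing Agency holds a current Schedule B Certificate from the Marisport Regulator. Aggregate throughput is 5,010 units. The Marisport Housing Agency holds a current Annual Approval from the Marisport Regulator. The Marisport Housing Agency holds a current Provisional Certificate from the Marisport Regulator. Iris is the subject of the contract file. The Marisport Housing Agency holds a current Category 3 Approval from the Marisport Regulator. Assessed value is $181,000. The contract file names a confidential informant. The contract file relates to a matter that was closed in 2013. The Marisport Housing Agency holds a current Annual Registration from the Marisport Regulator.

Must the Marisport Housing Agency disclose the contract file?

No — exception (d) applies; the Marisport Housing Agency is not required to disclose the contract file.

Exception (a) fails — the contract file was produced internally.
Exception (b) requires that the record is subject to attorney-client privilege; but the contract file carries no privilege marking, so (b) is unavailable.
Exception (c) fails — the number of pages in the record is 75, not less than 64.
Exception (d): the contract file is an unadopted draft; the contract file names a confidential informant; the reportable unit count is 49, meeting the 39 threshold — every condition holds. As to paragraphs (h)–(m): (h) would limit (d) — assessed value is $181,000, below the $189,000 limit — but (i) sets (h) aside: (i) operates against (h): a current Annual Waiver is held. (j) would limit (i) — the record's age is 13 years, meeting the 12 years threshold — but (k) sets (j) aside: (k) operates against (j): the registered capacity is 3,020 units, under the 3,480 units limit. (l) applies (a current Schedule B Certificate is held), but is overridden by (m): (m) operates against (l): a current Provisional Certificate is held. So (d) applies.
Exception (e) requires that the record relates to a pending criminal investigation; but the contract file relates to a closed matter, so (e) is unavailable.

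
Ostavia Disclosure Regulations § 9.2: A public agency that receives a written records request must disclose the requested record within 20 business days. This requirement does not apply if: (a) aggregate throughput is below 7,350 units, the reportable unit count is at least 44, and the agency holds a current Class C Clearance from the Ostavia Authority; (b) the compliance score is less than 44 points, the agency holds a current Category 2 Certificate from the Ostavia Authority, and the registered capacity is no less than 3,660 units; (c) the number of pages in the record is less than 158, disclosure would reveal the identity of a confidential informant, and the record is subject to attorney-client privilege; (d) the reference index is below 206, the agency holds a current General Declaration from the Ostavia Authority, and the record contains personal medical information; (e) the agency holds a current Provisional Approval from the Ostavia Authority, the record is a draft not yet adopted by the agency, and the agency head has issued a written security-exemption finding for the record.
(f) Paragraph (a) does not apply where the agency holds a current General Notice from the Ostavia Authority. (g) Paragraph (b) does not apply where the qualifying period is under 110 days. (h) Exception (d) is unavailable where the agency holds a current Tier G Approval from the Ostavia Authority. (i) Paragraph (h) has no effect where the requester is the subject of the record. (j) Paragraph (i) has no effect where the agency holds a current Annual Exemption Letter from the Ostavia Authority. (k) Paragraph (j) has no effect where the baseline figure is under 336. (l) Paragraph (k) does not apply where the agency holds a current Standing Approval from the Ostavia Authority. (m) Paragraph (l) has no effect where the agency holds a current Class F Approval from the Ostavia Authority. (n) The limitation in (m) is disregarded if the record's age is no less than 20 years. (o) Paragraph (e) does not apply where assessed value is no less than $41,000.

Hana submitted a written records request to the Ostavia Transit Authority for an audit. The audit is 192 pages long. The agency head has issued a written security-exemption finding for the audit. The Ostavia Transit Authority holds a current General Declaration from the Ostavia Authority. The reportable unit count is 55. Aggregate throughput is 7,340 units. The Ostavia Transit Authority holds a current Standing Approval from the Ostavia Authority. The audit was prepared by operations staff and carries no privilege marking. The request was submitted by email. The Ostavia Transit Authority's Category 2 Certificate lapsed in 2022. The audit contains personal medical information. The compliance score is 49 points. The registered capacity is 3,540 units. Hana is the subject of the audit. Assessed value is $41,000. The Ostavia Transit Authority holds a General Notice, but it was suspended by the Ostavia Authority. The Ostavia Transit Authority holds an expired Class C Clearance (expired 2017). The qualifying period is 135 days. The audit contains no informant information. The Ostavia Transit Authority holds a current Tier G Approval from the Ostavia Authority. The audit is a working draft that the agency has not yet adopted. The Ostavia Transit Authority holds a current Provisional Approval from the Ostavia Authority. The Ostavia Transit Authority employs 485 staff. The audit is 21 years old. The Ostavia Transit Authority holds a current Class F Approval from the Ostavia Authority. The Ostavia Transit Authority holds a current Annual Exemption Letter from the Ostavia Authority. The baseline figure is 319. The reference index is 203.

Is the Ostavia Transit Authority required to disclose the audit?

Exception (a) does not apply: no current Class C Clearance is held.
Exception (b) does not apply: the compliance score is 49 points, not less than 44 points.
Exception (c) fails — the number of pages in the record is 192, not less than 158.
All of (d)'s requirements are met (the reference index is 203, below the 206 limit; a current General Declaration is held; the audit contains personal medical information). But applying paragraphs (h)–(n): (h) operates against (d): a current Tier G Approval is held. (i) would limit (h) — Hana is the subject of the audit — but (j) sets (i) aside: (j) operates against (i): a current Annual Exemption Letter is held. (k) applies (the baseline figure is 319, under the 336 limit), but is itself disapplied by (l): (l) operates against (k): a current Standing Approval is held. (m) operates (a current Class F Approval is held), but is displaced by (n): (n) operates — the record's age is 21 years, meeting the 20 years threshold. Exception (d) does not apply.
All of (e)'s requirements are met (a current Provisional Approval is held; the audit is an unadopted draft; a written security-exemption finding has been issued). Turning to paragraph (o): (o) operates against (e): assessed value is $41,000, meeting the $41,000 threshold. (e) is therefore removed.
No exception displaces § 9.2.

Yes — the Ostavia Transit Authority must disclose the audit.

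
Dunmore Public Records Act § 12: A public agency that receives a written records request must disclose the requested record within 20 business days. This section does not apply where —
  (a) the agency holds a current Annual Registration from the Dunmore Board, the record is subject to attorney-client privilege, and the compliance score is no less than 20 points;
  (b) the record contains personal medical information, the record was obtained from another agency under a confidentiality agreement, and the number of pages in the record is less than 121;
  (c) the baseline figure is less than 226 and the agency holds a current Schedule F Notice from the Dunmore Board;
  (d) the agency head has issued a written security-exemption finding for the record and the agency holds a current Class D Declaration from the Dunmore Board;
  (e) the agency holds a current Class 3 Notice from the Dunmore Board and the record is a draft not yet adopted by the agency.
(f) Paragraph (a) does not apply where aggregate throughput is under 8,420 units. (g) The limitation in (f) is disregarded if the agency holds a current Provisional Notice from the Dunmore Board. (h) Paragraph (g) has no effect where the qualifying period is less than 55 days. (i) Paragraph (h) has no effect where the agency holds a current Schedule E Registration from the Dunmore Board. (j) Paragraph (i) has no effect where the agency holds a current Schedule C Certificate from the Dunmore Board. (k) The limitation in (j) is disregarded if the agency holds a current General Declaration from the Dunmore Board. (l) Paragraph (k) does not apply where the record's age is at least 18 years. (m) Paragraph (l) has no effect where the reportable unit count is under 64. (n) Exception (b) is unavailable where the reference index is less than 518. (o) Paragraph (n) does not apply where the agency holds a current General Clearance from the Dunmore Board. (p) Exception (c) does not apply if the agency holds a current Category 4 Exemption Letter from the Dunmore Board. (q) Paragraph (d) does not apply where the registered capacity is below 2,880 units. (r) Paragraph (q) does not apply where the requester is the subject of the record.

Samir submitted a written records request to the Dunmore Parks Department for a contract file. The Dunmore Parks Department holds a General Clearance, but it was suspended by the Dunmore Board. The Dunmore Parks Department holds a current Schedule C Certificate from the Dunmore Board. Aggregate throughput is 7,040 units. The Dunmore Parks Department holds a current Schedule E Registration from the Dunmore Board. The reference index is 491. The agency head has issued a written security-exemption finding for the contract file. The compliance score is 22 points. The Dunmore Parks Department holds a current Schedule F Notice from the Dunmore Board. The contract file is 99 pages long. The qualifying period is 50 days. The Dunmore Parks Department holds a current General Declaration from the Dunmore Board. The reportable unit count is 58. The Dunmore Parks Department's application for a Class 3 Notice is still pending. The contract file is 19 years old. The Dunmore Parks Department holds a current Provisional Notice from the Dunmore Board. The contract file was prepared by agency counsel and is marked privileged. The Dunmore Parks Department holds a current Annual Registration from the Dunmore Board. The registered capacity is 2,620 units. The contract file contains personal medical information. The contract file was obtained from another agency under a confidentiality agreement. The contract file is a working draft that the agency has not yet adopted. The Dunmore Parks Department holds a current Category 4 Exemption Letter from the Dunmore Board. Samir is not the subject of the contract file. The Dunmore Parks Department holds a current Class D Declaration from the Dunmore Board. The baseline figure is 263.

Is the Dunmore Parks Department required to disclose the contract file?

No — exception (a) applies; the Dunmore Parks Department is not required to disclose the contract file.

All of (a)'s requirements are met (a current Annual Registration is held; the contract file is privileged; the compliance score is 22 points, meeting the 20 points threshold). Under paragraphs (f)–(m): (f) is engaged (aggregate throughput is 7,040 units, under the 8,420 units limit), but yields to (g): (g) operates against (f): a current Provisional Notice is held. (h) is engaged (the qualifying period is 50 days, less than the 55 days limit), but yields to (i): (i) operates against (h): a current Schedule E Registration is held. (j) is engaged (a current Schedule C Certificate is held), but is itself disapplied by (k): (k) operates against (j): a current General Declaration is held. (l) would limit (k) — the record's age is 19 years, meeting the 18 years threshold — but (m) sets (l) aside: (m) operates against (l): the reportable unit count is 58, under the 64 limit. So (a) applies.
Exception (b)'s conditions are all satisfied: the contract file contains personal medical information; the contract file was obtained under a confidentiality agreement; the number of pages in the record is 99, less than the 121 limit. Turning to paragraphs (n)–(o): (n) operates against (b): the reference index is 491, less than the 518 limit. (o) is not engaged (the General Clearance is not current), so (n) stands. So (b) is unavailable.
Exception (c) requires that the baseline figure is less than 226; but the baseline figure is 263, not less than 226, so (c) is unavailable.
Exception (d): a written security-exemption finding has been issued; a current Class D Declaration is held — every condition holds. However, paragraphs (q)–(r) must be considered: (q) operates against (d): the registered capacity is 2,620 units, below the 2,880 units limit. (r), which would lift (q), is inapplicable — Samir is not the subject of the contract file. Exception (d) does not apply.
Exception (e) requires that the agency holds a current Class 3 Notice from the Dunmore Board; but the Class 3 Notice is not current, so (e) is unavailable.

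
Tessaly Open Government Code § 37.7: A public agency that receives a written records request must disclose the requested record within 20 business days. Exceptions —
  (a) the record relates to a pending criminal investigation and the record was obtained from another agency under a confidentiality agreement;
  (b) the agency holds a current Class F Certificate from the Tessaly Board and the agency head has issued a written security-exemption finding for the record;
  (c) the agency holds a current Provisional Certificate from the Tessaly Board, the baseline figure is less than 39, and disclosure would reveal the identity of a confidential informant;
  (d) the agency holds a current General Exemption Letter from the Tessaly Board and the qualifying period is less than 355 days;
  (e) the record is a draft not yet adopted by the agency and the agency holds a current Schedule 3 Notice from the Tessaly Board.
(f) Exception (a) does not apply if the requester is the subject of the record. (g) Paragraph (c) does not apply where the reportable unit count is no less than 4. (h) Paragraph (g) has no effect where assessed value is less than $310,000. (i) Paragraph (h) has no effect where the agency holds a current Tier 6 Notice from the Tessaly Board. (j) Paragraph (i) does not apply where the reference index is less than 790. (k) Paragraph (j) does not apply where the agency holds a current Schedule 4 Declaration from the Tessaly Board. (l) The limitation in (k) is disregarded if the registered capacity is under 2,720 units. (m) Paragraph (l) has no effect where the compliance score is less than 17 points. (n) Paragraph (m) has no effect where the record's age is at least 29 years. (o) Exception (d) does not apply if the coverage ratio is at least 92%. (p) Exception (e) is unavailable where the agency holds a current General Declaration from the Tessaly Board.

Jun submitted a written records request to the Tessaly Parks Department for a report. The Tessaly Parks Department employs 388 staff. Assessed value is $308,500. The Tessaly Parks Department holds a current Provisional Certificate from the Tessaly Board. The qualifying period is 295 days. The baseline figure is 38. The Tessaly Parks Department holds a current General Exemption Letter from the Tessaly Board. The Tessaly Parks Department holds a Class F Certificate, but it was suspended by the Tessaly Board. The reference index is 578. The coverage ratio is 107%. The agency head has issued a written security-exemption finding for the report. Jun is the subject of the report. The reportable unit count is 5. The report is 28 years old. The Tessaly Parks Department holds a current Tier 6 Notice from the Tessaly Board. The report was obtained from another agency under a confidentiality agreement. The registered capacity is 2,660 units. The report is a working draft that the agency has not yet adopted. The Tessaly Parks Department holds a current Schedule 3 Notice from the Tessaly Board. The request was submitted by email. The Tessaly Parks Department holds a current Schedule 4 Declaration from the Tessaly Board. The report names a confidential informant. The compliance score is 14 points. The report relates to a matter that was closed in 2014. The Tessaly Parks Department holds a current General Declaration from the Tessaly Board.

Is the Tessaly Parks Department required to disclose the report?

Exception (a) does not apply: the report relates to a closed matter.
Exception (b) requires that the agency holds a current Class F Certificate from the Tessaly Board; but the Class F Certificate is not current, so (b) is unavailable.
Exception (c)'s conditions are all satisfied: a current Provisional Certificate is held; the baseline figure is 38, less than the 39 limit; the report names a confidential informant. But applying paragraphs (g)–(n): (g) operates — the reportable unit count is 5, meeting the 4 threshold. (h) operates (assessed value is $308,500, less than the $310,000 limit), but yields to (i): (i) is engaged — a current Tier 6 Notice is held. (j) would limit (i) — the reference index is 578, less than the 790 limit — but (k) sets (j) aside: (k) operates against (j): a current Schedule 4 Declaration is held. (l) applies (the registered capacity is 2,660 units, under the 2,720 units limit), but is itself disapplied by (m): (m) operates against (l): the compliance score is 14 points, less than the 17 points limit. (n) is inapplicable (the record's age is 28 years, short of 29 years), so (m) stands. Exception (c) does not apply.
Exception (d)'s conditions are all satisfied: a current General Exemption Letter is held; the qualifying period is 295 days, less than the 355 days limit. But: (o) is engaged — the coverage ratio is 107%, meeting the 92% threshold. (d) is therefore removed.
Exception (e) is satisfied on its face — the report is an unadopted draft; a current Schedule 3 Notice is held. However, paragraph (p) must be considered: (p) operates against (e): a current General Declaration is held. So (e) is unavailable.
No exception displaces § 37.7.

Yes — the Tessaly Parks Department must disclose the report.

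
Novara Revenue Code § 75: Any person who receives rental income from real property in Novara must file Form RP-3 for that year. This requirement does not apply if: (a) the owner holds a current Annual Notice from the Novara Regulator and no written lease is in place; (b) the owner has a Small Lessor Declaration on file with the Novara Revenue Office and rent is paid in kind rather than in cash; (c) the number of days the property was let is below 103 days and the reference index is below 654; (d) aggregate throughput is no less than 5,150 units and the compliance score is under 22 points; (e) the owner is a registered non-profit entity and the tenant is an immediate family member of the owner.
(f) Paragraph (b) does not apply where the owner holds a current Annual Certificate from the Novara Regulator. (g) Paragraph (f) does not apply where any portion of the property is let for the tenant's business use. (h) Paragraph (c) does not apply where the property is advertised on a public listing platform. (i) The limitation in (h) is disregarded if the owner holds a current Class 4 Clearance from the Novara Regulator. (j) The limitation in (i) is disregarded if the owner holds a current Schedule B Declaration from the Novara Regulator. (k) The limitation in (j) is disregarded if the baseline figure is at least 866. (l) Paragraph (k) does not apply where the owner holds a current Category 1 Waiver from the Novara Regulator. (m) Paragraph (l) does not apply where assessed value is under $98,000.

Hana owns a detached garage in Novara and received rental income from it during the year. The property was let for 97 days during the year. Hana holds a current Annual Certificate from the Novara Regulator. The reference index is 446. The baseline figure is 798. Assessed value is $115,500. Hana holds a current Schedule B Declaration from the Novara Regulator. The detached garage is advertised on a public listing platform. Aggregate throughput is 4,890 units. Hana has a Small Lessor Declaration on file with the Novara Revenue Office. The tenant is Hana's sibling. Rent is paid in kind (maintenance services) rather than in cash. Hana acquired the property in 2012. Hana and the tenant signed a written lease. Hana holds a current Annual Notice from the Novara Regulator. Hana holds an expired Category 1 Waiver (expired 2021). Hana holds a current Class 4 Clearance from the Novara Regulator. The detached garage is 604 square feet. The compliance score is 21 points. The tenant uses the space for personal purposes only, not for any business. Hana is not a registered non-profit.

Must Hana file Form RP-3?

Yes — Hana must file Form RP-3.

Exception (a) fails — a written lease is in place.
All of (b)'s requirements are met (a Small Lessor Declaration is on file; rent is paid in kind). But: (f) operates against (b): a current Annual Certificate is held. (g) is inapplicable (the space is used for personal purposes only), so (f) stands. Exception (b) does not apply.
Exception (c) is satisfied on its face — the number of days the property was let is 97 days, below the 103 days limit; the reference index is 446, below the 654 limit. However, paragraphs (h)–(m) must be considered: (h) is triggered — the property is publicly advertised. (i) applies (a current Class 4 Clearance is held), but is itself disapplied by (j): (j) is engaged — a current Schedule B Declaration is held. (k) is not engaged (the baseline figure is 798, short of 866), so (j) stands. So (c) is unavailable.
Exception (d) requires that aggregate throughput is no less than 5,150 units; but aggregate throughput is 4,890 units, short of 5,150 units, so (d) is unavailable.
Exception (e) fails — Hana is not a registered non-profit.
None of the exceptions is available; § 75 applies in full.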